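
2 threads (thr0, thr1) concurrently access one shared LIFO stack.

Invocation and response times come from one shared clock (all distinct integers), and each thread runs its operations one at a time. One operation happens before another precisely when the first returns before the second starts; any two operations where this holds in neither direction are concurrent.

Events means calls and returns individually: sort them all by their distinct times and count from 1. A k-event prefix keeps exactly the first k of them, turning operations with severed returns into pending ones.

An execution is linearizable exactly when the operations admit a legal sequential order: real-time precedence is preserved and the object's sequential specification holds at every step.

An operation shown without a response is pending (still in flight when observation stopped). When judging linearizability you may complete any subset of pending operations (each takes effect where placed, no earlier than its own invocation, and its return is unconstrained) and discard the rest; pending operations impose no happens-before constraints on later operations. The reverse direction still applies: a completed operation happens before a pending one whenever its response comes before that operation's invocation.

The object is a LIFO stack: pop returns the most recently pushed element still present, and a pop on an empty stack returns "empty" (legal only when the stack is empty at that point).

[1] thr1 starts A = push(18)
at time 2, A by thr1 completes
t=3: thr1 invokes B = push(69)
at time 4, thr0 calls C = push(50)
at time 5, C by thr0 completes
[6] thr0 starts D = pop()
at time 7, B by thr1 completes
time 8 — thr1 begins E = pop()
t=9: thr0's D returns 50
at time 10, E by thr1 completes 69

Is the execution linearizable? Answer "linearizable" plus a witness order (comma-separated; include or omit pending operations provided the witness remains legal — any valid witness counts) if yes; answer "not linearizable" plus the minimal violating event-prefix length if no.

after step 1 (A push(18)): stack <18>
after step 2 (B push(69)): stack <18,69>
after step 3 (C push(50)): stack <18,69,50>
after step 4 (D pop() → 50): stack <18,69>
after step 5 (E pop() → 69): stack <18>

linearizable — witness: A, B, C, D, E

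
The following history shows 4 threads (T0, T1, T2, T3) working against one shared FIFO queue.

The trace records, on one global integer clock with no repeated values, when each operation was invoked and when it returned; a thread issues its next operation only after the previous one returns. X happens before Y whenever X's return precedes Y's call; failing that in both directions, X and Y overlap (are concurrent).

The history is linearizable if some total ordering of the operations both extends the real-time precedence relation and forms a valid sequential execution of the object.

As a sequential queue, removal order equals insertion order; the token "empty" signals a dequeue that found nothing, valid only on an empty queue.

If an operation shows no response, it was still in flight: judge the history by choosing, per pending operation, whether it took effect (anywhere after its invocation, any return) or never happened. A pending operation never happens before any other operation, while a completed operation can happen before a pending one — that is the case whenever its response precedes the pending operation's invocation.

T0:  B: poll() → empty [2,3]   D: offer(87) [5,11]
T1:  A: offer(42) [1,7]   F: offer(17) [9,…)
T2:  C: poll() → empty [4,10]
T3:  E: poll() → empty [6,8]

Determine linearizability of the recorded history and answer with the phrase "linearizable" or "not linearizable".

witness order: B, C, E, A, D
1. B poll() → empty, leaving queue <>
2. C poll() → empty, leaving queue <>
3. E poll() → empty, leaving queue <>
4. A offer(42), leaving queue <42>
5. D offer(87), leaving queue <42,87>

linearizable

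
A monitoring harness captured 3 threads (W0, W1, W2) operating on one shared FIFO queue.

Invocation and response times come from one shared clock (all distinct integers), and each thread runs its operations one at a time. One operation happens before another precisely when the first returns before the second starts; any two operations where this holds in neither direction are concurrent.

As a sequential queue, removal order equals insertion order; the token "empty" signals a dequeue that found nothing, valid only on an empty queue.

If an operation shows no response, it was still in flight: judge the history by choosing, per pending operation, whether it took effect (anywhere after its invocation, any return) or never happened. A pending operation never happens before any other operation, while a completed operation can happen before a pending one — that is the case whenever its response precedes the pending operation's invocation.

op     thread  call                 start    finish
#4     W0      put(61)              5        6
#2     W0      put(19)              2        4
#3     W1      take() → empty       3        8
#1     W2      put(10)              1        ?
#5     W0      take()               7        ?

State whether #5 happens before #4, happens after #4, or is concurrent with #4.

#5 spans [7,…), #4 spans [5,6]
resp(#4)=6 < inv(#5)=7

after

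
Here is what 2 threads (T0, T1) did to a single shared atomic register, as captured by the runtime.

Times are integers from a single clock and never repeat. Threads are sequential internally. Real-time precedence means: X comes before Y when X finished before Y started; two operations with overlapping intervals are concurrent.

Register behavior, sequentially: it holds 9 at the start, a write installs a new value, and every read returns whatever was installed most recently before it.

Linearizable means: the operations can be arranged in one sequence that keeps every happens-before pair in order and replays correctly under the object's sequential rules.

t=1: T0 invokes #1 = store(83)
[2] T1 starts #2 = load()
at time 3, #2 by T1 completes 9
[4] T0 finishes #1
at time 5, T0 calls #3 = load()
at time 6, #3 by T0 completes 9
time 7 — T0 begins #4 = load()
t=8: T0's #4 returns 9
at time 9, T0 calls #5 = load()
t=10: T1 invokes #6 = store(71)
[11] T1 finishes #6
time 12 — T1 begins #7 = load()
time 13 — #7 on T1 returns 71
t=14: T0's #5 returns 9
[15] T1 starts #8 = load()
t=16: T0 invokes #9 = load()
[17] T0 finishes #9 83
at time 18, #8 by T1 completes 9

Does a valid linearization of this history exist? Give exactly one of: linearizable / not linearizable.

cut after 5 events: linearizable; cut after 6 events (#3 responds, time 6): not linearizable
the 3 completed operations admit 2 real-time orders; each fails the atomic register replay
sample order #1, #2, #3 stalls at step 2 — #2 load() → 9 has no legal effect
sample order #2, #1, #3 stalls at step 3 — #3 load() → 9 has no legal effect

not linearizable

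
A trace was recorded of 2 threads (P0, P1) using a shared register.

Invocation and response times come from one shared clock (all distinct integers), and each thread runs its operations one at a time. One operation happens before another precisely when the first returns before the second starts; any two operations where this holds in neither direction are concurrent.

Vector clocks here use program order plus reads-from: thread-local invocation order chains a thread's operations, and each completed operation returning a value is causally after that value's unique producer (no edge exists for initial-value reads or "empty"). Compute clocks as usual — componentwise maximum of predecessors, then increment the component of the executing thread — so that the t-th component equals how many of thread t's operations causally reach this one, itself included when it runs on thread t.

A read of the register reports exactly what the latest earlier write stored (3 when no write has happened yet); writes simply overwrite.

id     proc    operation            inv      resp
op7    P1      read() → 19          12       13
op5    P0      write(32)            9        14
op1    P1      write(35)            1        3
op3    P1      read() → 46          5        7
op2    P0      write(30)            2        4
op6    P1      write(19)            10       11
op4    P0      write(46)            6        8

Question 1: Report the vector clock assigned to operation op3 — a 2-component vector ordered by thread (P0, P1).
op1 (invocation 1): nothing precedes it; P1's component alone gives (0, 1)
op2 (invocation 2): nothing precedes it; P0's component alone gives (1, 0)
op4 (invocation 6): componentwise max over VC(op2)=(1, 0), +1 at P0, giving (2, 0)
op5 (invocation 9): componentwise max over VC(op4)=(2, 0), +1 at P0, giving (3, 0)
op3 (invocation 5): componentwise max over VC(op1)=(0, 1), VC(op4)=(2, 0), +1 at P1, giving (2, 2)
op6 (invocation 10): componentwise max over VC(op3)=(2, 2), +1 at P1, giving (2, 3)
op7 (invocation 12): componentwise max over VC(op6)=(2, 3), +1 at P1, giving (2, 4)
target: VC(op3) = (2, 2)

(2, 2)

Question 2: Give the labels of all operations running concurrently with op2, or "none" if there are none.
op2 runs from 2 to 4; window-overlapping ops are concurrent
op1 [1,3]: concurrent
op3 [5,7]: after
op4 [6,8]: after
op5 [9,14]: after
op6 [10,11]: after
op7 [12,13]: after

op1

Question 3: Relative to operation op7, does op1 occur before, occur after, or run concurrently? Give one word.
op1 spans [1,3], op7 spans [12,13]
resp(op1)=3 < inv(op7)=12

before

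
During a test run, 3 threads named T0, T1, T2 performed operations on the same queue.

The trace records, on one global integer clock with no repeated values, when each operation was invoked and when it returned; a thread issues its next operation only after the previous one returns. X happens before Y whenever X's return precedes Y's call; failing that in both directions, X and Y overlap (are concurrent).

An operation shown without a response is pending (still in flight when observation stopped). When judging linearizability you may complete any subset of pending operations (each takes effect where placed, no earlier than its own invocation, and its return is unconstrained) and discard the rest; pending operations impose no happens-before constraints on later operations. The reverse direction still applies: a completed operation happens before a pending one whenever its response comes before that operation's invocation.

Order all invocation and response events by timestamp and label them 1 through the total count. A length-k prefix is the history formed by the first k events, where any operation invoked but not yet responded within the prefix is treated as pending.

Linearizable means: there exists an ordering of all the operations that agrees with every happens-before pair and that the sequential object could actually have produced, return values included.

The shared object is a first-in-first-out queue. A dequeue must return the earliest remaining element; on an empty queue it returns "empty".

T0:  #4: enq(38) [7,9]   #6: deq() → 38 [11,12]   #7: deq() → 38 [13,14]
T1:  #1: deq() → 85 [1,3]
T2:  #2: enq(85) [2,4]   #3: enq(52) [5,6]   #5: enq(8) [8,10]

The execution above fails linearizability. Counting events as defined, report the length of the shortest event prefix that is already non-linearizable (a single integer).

a valid linearization of events 1..11 exists, for instance #2, #1, #3, #4, #5:
step 1: #2 enq(85) — queue <85>
step 2: #1 deq() → 85 — queue <>
step 3: #3 enq(52) — queue <52>
step 4: #4 enq(38) — queue <52,38>
step 5: #5 enq(8) — queue <52,38,8>
with event 12 included (#6 responding at time 12), all real-time-consistent orders fail
e.g. #1, #2, #3, #4, #5, #6: illegal at step 1, since #1 deq() → 85 cannot apply there
e.g. #1, #2, #3, #5, #4, #6: illegal at step 1, since #1 deq() → 85 cannot apply there

12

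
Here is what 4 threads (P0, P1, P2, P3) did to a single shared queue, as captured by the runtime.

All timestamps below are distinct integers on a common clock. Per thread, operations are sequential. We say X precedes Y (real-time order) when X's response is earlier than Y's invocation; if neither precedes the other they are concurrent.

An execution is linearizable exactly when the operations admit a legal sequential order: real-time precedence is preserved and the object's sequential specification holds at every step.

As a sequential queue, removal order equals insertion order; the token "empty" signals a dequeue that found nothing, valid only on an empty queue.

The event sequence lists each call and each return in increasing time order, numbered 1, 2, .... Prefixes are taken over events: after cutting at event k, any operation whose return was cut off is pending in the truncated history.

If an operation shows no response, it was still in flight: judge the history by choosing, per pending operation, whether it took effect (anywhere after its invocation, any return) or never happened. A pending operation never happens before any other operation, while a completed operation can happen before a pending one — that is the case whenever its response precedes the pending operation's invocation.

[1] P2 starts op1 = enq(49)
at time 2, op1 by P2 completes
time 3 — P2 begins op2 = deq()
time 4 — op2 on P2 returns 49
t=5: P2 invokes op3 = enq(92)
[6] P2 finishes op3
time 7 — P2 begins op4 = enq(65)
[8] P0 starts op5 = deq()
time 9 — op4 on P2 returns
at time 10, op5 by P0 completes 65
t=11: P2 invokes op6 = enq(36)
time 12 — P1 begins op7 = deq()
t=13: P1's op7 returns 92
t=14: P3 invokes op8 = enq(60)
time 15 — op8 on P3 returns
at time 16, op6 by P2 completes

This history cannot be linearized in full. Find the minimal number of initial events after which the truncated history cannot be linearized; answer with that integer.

events 1..9 are still linearizable — one witness is op1, op2, op3, op4:
1. op1 enq(49), leaving queue <49>
2. op2 deq() → 49, leaving queue <>
3. op3 enq(92), leaving queue <92>
4. op4 enq(65), leaving queue <92,65>
with event 10 included (op5 responding at time 10), all real-time-consistent orders fail
sample order op1, op2, op3, op4, op5 stalls at step 5 — op5 deq() → 65 has no legal effect
sample order op1, op2, op3, op5, op4 stalls at step 4 — op5 deq() → 65 has no legal effect

10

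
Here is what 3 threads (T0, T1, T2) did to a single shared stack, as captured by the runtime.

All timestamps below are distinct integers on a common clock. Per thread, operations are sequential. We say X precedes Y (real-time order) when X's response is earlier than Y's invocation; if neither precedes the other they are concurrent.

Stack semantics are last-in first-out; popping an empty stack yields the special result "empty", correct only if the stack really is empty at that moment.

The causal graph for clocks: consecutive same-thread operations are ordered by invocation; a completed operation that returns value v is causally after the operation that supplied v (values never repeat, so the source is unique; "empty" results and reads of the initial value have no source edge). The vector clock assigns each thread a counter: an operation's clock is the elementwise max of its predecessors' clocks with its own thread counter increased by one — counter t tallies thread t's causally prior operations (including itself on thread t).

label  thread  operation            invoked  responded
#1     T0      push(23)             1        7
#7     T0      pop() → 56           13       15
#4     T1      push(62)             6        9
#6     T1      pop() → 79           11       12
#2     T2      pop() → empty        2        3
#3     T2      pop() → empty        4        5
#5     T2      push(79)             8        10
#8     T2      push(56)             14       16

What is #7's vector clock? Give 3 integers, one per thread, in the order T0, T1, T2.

(2, 0, 4)

no predecessors for #2 (invoked 2): T2 increments from zero → (0, 0, 1)
no predecessors for #4 (invoked 6): T1 increments from zero → (0, 1, 0)
no predecessors for #1 (invoked 1): T0 increments from zero → (1, 0, 0)
invoked at 4, #3 merges VC(#2)=(0, 0, 1) and bumps T2's slot → (0, 0, 2)
invoked at 8, #5 merges VC(#3)=(0, 0, 2) and bumps T2's slot → (0, 0, 3)
invoked at 14, #8 merges VC(#5)=(0, 0, 3) and bumps T2's slot → (0, 0, 4)
invoked at 11, #6 merges VC(#4)=(0, 1, 0), VC(#5)=(0, 0, 3) and bumps T1's slot → (0, 2, 3)
invoked at 13, #7 merges VC(#1)=(1, 0, 0), VC(#8)=(0, 0, 4) and bumps T0's slot → (2, 0, 4)
target: VC(#7) = (2, 0, 4)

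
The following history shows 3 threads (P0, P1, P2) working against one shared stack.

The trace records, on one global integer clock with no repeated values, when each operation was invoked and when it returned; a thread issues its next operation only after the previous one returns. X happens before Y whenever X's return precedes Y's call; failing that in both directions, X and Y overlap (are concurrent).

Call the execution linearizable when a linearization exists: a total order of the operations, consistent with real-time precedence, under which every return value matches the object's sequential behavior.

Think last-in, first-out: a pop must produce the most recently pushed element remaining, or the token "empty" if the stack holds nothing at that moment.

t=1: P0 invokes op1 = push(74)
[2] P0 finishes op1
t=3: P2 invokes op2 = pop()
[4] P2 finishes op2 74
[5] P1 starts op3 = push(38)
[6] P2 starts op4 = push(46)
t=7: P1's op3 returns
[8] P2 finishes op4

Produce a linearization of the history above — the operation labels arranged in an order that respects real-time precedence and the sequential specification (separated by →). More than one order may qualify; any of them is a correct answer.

1. op1 push(74), leaving stack <74>
2. op2 pop() → 74, leaving stack <>
3. op3 push(38), leaving stack <38>
4. op4 push(46), leaving stack <38,46>

op1 → op2 → op3 → op4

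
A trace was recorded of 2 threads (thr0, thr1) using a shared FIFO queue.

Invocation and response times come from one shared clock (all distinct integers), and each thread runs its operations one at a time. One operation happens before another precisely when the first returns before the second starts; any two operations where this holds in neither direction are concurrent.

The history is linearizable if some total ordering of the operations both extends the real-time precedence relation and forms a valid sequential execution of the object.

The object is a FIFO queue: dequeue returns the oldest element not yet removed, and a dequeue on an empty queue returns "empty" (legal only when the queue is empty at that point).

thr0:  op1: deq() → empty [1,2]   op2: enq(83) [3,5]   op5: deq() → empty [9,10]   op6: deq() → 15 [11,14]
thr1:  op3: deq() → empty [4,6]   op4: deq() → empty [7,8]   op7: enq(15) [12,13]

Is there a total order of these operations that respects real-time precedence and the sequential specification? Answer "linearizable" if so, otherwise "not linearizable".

not linearizable

prefix check: 1..7 passes, 1..8 fails once op4's time-8 response joins
all 2 real-time-respecting orders fail — 4 completed FIFO queue operations, no legal replay
for example op1, op2, op3, op4 fails at step 3: op3 deq() → empty is not legal there
for example op1, op3, op2, op4 fails at step 4: op4 deq() → empty is not legal there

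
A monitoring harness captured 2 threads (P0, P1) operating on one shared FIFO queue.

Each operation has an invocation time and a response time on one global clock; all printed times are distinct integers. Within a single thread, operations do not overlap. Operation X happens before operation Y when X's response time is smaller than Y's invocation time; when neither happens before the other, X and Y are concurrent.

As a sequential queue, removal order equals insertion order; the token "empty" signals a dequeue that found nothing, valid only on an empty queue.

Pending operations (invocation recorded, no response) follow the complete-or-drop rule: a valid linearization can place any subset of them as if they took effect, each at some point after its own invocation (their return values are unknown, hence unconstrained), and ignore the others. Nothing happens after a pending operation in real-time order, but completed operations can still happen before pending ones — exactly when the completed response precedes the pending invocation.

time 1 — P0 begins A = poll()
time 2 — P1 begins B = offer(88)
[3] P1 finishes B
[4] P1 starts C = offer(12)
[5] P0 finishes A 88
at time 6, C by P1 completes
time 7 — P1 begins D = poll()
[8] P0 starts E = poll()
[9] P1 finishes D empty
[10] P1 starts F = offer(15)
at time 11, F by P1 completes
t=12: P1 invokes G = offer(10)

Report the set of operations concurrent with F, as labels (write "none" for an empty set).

F spans [10,11]; an op avoiding the whole window 10..11 is ordered, any other is concurrent
A [1,5]: before
B [2,3]: before
C [4,6]: before
D [7,9]: before
E [8,…): concurrent
G [12,…): after

E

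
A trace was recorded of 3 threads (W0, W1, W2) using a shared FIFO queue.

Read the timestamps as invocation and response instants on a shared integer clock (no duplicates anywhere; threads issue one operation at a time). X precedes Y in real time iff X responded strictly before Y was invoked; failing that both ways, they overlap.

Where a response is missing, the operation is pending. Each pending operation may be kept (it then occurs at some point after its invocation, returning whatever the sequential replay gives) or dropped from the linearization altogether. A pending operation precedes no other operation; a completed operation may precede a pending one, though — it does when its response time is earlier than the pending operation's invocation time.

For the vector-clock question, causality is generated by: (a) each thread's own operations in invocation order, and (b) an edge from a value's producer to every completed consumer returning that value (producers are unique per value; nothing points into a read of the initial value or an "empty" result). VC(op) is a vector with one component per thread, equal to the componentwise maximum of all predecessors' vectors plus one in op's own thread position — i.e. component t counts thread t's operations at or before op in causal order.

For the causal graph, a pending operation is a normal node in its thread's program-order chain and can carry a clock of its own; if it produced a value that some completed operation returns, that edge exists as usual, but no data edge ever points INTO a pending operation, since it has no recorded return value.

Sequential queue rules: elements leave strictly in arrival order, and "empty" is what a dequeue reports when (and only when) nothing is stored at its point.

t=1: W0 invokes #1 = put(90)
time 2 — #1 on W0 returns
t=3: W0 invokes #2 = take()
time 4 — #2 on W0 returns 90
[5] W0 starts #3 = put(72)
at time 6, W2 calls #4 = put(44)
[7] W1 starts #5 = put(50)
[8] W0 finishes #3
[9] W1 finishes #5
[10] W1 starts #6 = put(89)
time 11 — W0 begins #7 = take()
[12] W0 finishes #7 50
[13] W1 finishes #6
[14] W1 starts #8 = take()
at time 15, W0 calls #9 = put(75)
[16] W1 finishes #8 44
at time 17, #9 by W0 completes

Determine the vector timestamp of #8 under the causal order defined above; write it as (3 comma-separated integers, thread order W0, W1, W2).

(0, 3, 1)

invoked at 6, #4 has no predecessors; its own W2 bump gives (0, 0, 1)
invoked at 7, #5 has no predecessors; its own W1 bump gives (0, 1, 0)
invoked at 1, #1 has no predecessors; its own W0 bump gives (1, 0, 0)
from VC(#5)=(0, 1, 0), #6 (invoked 10) maxes components and bumps W1 → (0, 2, 0)
from VC(#1)=(1, 0, 0), #2 (invoked 3) maxes components and bumps W0 → (2, 0, 0)
from VC(#2)=(2, 0, 0), #3 (invoked 5) maxes components and bumps W0 → (3, 0, 0)
from VC(#4)=(0, 0, 1), VC(#6)=(0, 2, 0), #8 (invoked 14) maxes components and bumps W1 → (0, 3, 1)
from VC(#3)=(3, 0, 0), VC(#5)=(0, 1, 0), #7 (invoked 11) maxes components and bumps W0 → (4, 1, 0)
from VC(#7)=(4, 1, 0), #9 (invoked 15) maxes components and bumps W0 → (5, 1, 0)
target: VC(#8) = (0, 3, 1)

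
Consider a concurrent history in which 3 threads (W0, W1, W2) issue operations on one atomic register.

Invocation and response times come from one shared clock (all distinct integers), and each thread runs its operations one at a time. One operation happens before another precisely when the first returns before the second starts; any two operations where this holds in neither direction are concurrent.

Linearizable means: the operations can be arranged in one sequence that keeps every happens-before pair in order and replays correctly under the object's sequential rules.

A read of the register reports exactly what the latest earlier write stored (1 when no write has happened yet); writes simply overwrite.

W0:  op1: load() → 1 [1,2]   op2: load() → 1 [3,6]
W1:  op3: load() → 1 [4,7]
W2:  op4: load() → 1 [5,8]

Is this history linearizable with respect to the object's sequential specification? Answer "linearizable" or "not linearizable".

linearizable

a witness: op1, op2, op3, op4
step 1: op1 load() → 1 — value 1
step 2: op2 load() → 1 — value 1
step 3: op3 load() → 1 — value 1
step 4: op4 load() → 1 — value 1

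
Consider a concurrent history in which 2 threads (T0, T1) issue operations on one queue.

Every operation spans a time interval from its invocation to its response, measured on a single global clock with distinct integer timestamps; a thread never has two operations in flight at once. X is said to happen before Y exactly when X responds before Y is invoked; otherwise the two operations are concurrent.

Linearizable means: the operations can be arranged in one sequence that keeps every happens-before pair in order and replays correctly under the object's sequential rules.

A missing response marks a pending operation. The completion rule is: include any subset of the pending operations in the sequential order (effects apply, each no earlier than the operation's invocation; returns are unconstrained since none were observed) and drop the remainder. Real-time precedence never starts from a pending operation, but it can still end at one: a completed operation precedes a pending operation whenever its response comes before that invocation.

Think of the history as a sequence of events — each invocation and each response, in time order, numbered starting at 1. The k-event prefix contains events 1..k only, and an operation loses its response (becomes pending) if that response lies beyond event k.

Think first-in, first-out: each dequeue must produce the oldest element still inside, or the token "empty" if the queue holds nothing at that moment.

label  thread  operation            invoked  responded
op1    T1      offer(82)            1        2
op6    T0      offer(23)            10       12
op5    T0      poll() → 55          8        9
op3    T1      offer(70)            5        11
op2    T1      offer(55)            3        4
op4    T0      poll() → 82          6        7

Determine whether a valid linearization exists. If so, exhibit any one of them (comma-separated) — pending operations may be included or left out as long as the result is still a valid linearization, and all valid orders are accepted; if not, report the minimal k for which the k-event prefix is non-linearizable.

after step 1 (op1 offer(82)): queue <82>
after step 2 (op2 offer(55)): queue <82,55>
after step 3 (op3 offer(70)): queue <82,55,70>
after step 4 (op4 poll() → 82): queue <55,70>
after step 5 (op5 poll() → 55): queue <70>
after step 6 (op6 offer(23)): queue <70,23>

linearizable — witness: op1, op2, op3, op4, op5, op6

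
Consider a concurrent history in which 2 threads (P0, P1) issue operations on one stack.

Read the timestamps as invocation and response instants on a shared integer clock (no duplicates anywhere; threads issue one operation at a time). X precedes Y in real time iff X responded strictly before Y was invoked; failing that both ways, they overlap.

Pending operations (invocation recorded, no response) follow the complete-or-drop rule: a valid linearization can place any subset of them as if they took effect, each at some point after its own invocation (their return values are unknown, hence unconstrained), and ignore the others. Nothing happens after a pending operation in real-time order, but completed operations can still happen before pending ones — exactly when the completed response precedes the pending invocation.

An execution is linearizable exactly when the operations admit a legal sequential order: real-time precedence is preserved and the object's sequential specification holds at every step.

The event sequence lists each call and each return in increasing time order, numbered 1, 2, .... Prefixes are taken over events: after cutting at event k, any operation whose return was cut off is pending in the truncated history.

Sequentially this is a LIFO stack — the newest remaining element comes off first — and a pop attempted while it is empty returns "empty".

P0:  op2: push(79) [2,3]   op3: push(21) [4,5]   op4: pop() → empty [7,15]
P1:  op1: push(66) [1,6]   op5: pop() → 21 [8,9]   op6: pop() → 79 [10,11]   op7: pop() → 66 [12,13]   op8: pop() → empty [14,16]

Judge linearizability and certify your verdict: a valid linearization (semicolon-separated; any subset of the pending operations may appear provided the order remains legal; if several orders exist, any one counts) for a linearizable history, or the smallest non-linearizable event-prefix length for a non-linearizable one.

linearizable — witness: op1; op2; op3; op5; op6; op7; op4; op8

1. op1 push(66), leaving stack <66>
2. op2 push(79), leaving stack <66,79>
3. op3 push(21), leaving stack <66,79,21>
4. op5 pop() → 21, leaving stack <66,79>
5. op6 pop() → 79, leaving stack <66>
6. op7 pop() → 66, leaving stack <>
7. op4 pop() → empty, leaving stack <>
8. op8 pop() → empty, leaving stack <>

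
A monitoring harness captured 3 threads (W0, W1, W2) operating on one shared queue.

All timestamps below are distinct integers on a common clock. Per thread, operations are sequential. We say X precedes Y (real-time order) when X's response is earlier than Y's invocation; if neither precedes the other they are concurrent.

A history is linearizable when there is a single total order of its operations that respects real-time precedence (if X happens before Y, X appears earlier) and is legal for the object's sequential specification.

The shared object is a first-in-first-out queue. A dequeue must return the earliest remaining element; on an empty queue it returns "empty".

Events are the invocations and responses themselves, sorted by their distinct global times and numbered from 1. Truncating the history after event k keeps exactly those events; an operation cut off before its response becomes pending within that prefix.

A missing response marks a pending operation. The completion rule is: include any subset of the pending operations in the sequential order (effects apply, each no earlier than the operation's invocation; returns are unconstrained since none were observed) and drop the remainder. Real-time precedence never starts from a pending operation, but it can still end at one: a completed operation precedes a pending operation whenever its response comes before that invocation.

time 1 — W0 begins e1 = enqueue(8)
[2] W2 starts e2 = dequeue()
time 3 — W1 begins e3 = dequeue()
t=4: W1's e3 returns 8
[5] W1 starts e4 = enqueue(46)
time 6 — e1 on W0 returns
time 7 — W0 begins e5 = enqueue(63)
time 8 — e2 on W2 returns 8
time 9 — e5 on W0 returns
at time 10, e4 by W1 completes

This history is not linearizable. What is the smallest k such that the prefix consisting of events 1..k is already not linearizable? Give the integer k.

a valid linearization of events 1..7 exists, for instance e1, e3:
1. e1 enqueue(8), leaving queue <8>
2. e3 dequeue() → 8, leaving queue <>
with event 8 included (e2 responding at time 8), all real-time-consistent orders fail
no escape via the 2 pending operations (e4, e5): every completion choice fails
one such order, e1, e2, e3 (pending dropped), breaks at step 3 where e3 dequeue() → 8 is illegal
one such order, e1, e3, e2 (pending dropped), breaks at step 3 where e2 dequeue() → 8 is illegal

8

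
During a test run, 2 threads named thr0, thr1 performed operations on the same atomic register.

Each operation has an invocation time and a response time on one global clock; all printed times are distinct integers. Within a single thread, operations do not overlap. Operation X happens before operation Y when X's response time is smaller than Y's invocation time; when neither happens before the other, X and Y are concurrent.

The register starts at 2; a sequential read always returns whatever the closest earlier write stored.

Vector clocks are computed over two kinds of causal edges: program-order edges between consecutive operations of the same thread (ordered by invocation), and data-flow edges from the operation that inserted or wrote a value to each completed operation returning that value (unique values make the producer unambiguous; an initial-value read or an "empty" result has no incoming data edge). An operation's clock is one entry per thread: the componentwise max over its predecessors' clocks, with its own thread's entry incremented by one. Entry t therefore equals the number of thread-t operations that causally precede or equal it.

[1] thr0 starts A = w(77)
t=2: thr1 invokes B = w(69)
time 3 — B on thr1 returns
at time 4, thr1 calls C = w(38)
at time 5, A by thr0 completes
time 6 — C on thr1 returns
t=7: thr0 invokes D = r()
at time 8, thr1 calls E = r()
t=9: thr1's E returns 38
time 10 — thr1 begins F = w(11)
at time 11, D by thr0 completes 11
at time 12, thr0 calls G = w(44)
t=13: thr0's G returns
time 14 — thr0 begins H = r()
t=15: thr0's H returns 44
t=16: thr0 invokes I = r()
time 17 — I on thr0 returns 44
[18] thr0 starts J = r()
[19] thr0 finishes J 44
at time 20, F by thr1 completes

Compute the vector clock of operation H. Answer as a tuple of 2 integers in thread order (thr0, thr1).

(4, 4)

invoked at 2, B has no predecessors; its own thr1 bump gives (0, 1)
invoked at 1, A has no predecessors; its own thr0 bump gives (1, 0)
merge at C (invoked 4): VC(B)=(0, 1), own-thread bump on thr1 → (0, 2)
merge at E (invoked 8): VC(C)=(0, 2), own-thread bump on thr1 → (0, 3)
merge at F (invoked 10): VC(E)=(0, 3), own-thread bump on thr1 → (0, 4)
merge at D (invoked 7): VC(A)=(1, 0), VC(F)=(0, 4), own-thread bump on thr0 → (2, 4)
merge at G (invoked 12): VC(D)=(2, 4), own-thread bump on thr0 → (3, 4)
merge at H (invoked 14): VC(G)=(3, 4), own-thread bump on thr0 → (4, 4)
merge at I (invoked 16): VC(G)=(3, 4), VC(H)=(4, 4), own-thread bump on thr0 → (5, 4)
merge at J (invoked 18): VC(G)=(3, 4), VC(I)=(5, 4), own-thread bump on thr0 → (6, 4)
target: VC(H) = (4, 4)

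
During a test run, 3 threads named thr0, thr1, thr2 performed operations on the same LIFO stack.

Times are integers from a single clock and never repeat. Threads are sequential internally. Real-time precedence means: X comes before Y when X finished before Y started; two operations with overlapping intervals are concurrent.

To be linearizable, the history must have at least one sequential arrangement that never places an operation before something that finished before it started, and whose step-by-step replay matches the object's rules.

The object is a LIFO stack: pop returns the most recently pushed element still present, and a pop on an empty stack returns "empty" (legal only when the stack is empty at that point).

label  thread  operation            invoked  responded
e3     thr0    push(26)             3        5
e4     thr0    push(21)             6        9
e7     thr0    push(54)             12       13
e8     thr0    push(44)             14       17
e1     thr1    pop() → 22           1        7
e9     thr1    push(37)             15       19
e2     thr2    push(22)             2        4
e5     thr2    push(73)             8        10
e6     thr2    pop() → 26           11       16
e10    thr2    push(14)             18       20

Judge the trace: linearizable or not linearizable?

not linearizable

cut after 15 events: linearizable; cut after 16 events (e6 responds, time 16): not linearizable
no legal order exists: 28 real-time-consistent candidates over 7 completed LIFO stack operations, all rejected
include/drop combinations of the 2 pending operations (e8, e9) were all tried; none helps
e.g. e1, e2, e3, e4, e5, e6, e7 (pending dropped): illegal at step 1, since e1 pop() → 22 cannot apply there
e.g. e1, e2, e3, e4, e5, e7, e6 (pending dropped): illegal at step 1, since e1 pop() → 22 cannot apply there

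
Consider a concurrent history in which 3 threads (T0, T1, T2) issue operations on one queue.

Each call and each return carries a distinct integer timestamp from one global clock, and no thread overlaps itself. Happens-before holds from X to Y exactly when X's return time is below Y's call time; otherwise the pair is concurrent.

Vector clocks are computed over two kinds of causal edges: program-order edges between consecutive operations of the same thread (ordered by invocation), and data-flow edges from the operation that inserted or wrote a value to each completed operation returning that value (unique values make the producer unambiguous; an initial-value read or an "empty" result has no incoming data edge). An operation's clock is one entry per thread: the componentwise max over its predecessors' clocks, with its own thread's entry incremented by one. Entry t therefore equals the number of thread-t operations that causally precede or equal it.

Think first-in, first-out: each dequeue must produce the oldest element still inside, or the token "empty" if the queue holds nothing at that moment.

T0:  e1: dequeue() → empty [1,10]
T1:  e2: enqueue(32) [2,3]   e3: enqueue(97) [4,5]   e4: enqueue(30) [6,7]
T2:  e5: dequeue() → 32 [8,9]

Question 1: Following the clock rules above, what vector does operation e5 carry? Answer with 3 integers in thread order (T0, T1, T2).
e2, invoked 2, has no incoming edges; only T1's bump applies → (0, 1, 0)
e1, invoked 1, has no incoming edges; only T0's bump applies → (1, 0, 0)
e5 (invocation 8): componentwise max over VC(e2)=(0, 1, 0), +1 at T2, giving (0, 1, 1)
e3 (invocation 4): componentwise max over VC(e2)=(0, 1, 0), +1 at T1, giving (0, 2, 0)
e4 (invocation 6): componentwise max over VC(e3)=(0, 2, 0), +1 at T1, giving (0, 3, 0)
target: VC(e5) = (0, 1, 1)

(0, 1, 1)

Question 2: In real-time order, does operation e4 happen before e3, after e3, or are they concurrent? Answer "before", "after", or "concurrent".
e4 spans [6,7], e3 spans [4,5]
resp(e3)=5 < inv(e4)=6

after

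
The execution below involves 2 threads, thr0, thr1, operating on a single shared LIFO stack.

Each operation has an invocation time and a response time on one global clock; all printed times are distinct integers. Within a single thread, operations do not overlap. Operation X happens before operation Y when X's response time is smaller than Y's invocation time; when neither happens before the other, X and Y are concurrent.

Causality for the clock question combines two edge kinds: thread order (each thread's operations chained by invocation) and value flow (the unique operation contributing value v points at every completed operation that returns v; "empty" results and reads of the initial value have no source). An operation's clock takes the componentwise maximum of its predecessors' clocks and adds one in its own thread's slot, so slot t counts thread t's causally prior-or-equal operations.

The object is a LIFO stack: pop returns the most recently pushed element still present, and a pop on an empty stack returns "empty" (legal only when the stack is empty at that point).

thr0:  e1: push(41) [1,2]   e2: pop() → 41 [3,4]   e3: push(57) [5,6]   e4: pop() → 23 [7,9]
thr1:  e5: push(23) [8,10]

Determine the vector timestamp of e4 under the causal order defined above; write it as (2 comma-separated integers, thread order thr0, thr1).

VC(e5, invoked at 8): no causal predecessors; +1 on thr1 → (0, 1)
VC(e1, invoked at 1): no causal predecessors; +1 on thr0 → (1, 0)
invoked at 3, e2 merges VC(e1)=(1, 0) and bumps thr0's slot → (2, 0)
invoked at 5, e3 merges VC(e2)=(2, 0) and bumps thr0's slot → (3, 0)
invoked at 7, e4 merges VC(e3)=(3, 0), VC(e5)=(0, 1) and bumps thr0's slot → (4, 1)
target: VC(e4) = (4, 1)

(4, 1)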